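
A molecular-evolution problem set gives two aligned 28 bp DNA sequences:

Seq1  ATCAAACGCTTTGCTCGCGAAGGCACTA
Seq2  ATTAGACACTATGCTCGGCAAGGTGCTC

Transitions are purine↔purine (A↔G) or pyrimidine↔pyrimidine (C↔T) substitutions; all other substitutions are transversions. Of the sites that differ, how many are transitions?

5

Mismatches occur at site 3 (C→T, transition), site 5 (A→G, transition), site 8 (G→A, transition), site 11 (T→A, transversion), site 18 (C→G, transversion), site 19 (G→C, transversion), site 24 (C→T, transition), site 25 (A→G, transition), site 28 (A→C, transversion).
Of the 9 differences, 5 transitions and 4 transversions, so the answer is 5.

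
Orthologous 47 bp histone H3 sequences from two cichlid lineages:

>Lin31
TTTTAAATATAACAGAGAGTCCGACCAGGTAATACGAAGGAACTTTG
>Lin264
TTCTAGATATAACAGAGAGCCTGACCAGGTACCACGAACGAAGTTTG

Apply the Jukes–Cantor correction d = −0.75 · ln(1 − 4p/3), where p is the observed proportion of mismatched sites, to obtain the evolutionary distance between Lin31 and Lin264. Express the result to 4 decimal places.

Differing sites — 3:T/C; 6:A/G; 20:T/C; 22:C/T; 32:A/C; 33:T/C; 39:G/C; 43:C/G.
p = 8/47 = 0.170213.
d = −0.75 · ln(1 − (4/3)·0.170213) = −0.75 · ln(0.773049) = −0.75 · (-0.257413) = 0.1931.

0.1931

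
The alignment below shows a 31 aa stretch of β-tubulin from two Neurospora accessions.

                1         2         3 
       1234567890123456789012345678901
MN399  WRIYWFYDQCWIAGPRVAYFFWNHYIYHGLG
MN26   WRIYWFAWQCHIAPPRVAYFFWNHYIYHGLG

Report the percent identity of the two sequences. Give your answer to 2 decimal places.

87.10%

Mismatches occur at site 7 (Y/A), site 8 (D/W), site 11 (W/H), site 14 (G/P).
27 of the 31 sites match, so the percent identity is 27/31 × 100 = 87.10%.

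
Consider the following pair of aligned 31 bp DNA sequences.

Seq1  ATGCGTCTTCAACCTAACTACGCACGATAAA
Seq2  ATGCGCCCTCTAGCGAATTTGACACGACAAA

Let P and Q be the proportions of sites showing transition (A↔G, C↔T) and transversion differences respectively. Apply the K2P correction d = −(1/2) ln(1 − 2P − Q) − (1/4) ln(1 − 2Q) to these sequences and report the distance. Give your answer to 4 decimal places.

The sequences differ at positions 6 (T/C, transition), 8 (T/C, transition), 11 (A/T, transversion), 13 (C/G, transversion), 15 (T/G, transversion), 18 (C/T, transition), 20 (A/T, transversion), 21 (C/G, transversion), 22 (G/A, transition), 28 (T/C, transition).
Of the 10 differences, 5 transitions and 5 transversions over 31 sites: P = 5/31 = 0.161290, Q = 5/31 = 0.161290.
d = −0.5·ln(0.516130) − 0.25·ln(0.677420) = −0.5·(-0.661397) − 0.25·(-0.389464) = 0.4281.

0.4281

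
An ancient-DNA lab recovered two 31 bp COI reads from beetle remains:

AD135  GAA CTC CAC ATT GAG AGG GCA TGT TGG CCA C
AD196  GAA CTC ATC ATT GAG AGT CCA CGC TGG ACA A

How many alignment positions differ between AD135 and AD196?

8

The sequences differ at positions 7 (C/A), 8 (A/T), 18 (G/T), 19 (G/C), 22 (T/C), 24 (T/C), 28 (C/A), 31 (C/A).
That gives 8 mismatches out of 31 aligned sites, so the Hamming distance is 8.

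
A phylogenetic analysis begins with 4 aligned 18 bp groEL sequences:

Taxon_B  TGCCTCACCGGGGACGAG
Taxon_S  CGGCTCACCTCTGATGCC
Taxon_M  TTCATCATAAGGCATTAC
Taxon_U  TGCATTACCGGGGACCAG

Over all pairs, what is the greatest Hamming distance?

Pairwise Hamming distances:
  Taxon_B vs Taxon_S: 8
  Taxon_B vs Taxon_M: 9
  Taxon_B vs Taxon_U: 3
  Taxon_S vs Taxon_M: 12
  Taxon_S vs Taxon_U: 11
  Taxon_M vs Taxon_U: 9
The largest is 12, between Taxon_S and Taxon_M.

12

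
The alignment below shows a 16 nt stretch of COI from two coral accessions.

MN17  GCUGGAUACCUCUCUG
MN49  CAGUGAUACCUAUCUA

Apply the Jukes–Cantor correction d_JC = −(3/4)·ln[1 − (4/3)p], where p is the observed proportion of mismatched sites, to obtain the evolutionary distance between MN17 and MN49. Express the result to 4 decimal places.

Mismatches occur at site 1 (G→C), site 2 (C→A), site 3 (U→G), site 4 (G→U), site 12 (C→A), site 16 (G→A).
p = 6/16 = 0.375000.
d = −0.75 · ln(1 − (4/3)·0.375000) = −0.75 · ln(0.500000) = −0.75 · (-0.693147) = 0.5199.

0.5199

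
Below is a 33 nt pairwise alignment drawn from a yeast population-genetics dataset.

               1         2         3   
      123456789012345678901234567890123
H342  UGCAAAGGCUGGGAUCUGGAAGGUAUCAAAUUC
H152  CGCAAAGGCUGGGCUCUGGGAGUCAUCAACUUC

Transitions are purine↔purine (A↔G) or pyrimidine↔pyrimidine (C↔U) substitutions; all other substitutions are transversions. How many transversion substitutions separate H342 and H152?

3

Differing sites — 1:U/C (Ti); 14:A/C (Tv); 20:A/G (Ti); 23:G/U (Tv); 24:U/C (Ti); 30:A/C (Tv).
Of the 6 differences, 3 transitions and 3 transversions, so the answer is 3.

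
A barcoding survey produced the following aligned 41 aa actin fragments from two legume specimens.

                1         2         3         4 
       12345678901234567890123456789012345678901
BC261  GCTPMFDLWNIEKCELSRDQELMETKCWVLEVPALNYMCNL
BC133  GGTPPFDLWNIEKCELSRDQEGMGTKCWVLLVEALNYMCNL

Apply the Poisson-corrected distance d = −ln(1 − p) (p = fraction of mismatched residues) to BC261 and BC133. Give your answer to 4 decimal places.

0.1582

Mismatches occur at site 2 (C↔G), site 5 (M↔P), site 22 (L↔G), site 24 (E↔G), site 31 (E↔L), site 33 (P↔E).
p = 6/41 = 0.146341.
d = −ln(1 − 0.146341) = −ln(0.853659) = 0.1582.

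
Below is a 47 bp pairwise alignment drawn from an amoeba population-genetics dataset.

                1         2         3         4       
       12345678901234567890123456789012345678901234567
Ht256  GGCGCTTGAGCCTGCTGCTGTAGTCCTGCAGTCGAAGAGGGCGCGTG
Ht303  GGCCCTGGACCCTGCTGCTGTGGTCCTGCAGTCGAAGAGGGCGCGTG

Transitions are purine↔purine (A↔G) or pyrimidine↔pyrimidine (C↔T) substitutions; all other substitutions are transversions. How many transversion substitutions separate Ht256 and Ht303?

The sequences differ at positions 4 (G/C, transversion), 7 (T/G, transversion), 10 (G/C, transversion), 22 (A/G, transition).
Of the 4 differences, 1 transition and 3 transversions, so the answer is 3.

3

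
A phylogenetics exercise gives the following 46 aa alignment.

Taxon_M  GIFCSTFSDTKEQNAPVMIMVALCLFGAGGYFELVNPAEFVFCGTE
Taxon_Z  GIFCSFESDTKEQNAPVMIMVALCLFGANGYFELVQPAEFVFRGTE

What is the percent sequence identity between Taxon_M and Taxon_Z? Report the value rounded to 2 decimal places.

The sequences differ at positions 6 (T/F), 7 (F/E), 29 (G/N), 36 (N/Q), 43 (C/R).
41 of the 46 sites match, so the percent identity is 41/46 × 100 = 89.13%.

89.13%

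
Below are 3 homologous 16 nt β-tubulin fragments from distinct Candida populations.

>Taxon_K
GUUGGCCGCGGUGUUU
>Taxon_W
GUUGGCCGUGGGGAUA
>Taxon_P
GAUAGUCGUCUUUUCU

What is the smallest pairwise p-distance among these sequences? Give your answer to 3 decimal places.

0.250

Pairwise Hamming distances:
  Taxon_K vs Taxon_W: 4
  Taxon_K vs Taxon_P: 8
  Taxon_W vs Taxon_P: 10
The smallest is 4 mismatches, between Taxon_K and Taxon_W; p = 4/16 = 0.250.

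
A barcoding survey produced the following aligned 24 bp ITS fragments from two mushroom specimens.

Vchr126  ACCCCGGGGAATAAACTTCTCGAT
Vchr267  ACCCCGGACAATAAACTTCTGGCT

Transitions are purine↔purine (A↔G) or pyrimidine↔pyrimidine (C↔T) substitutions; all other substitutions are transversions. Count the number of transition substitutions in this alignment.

1

The sequences differ at positions 8 (G/A, transition), 9 (G/C, transversion), 21 (C/G, transversion), 23 (A/C, transversion).
Of the 4 differences, 1 transition and 3 transversions, so the answer is 1.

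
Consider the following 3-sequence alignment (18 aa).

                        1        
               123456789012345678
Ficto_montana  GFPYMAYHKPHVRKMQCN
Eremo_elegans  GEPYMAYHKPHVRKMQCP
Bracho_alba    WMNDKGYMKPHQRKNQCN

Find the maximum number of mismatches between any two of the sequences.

Pairwise Hamming distances:
  Ficto_montana vs Eremo_elegans: 2
  Ficto_montana vs Bracho_alba: 9
  Eremo_elegans vs Bracho_alba: 10
The largest is 10, between Eremo_elegans and Bracho_alba.

10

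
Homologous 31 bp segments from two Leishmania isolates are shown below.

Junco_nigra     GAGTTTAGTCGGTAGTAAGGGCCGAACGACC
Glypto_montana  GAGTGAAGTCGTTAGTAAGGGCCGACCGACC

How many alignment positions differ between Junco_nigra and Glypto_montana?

Mismatches occur at site 5 (T/G), site 6 (T/A), site 12 (G/T), site 26 (A/C).
That gives 4 mismatches out of 31 aligned sites, so the Hamming distance is 4.

4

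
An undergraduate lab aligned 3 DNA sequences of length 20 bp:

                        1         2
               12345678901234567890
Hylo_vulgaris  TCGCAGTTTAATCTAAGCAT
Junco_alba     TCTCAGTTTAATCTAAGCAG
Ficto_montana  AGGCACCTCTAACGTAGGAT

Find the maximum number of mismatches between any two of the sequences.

Pairwise Hamming distances:
  Hylo_vulgaris vs Junco_alba: 2
  Hylo_vulgaris vs Ficto_montana: 10
  Junco_alba vs Ficto_montana: 12
The largest is 12, between Junco_alba and Ficto_montana.

12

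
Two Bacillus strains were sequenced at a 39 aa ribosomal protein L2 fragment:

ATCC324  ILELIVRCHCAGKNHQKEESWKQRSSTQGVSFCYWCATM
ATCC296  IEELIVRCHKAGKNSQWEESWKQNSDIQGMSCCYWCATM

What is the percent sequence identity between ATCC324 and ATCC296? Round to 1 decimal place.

76.9%

Mismatches occur at site 2 (L→E), site 10 (C→K), site 15 (H→S), site 17 (K→W), site 24 (R→N), site 26 (S→D), site 27 (T→I), site 30 (V→M), site 32 (F→C).
30 of the 39 sites match, so the percent identity is 30/39 × 100 = 76.9%.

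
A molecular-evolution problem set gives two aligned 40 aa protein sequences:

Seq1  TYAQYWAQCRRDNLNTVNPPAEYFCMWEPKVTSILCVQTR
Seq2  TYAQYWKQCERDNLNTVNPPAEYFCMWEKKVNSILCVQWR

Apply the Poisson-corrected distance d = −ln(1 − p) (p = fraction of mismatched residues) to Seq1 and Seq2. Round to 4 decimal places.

0.1335

Mismatches occur at site 7 (A↔K), site 10 (R↔E), site 29 (P↔K), site 32 (T↔N), site 39 (T↔W).
p = 5/40 = 0.125000.
d = −ln(1 − 0.125000) = −ln(0.875000) = 0.1335.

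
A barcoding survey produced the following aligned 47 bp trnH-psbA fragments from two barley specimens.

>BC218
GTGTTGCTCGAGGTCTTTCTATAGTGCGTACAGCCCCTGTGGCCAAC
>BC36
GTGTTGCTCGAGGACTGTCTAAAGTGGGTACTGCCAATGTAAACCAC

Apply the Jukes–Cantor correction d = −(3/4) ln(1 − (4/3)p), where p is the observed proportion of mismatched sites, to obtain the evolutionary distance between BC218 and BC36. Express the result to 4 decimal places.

0.2805

Mismatches occur at site 14 (T/A), site 17 (T/G), site 22 (T/A), site 27 (C/G), site 32 (A/T), site 36 (C/A), site 37 (C/A), site 41 (G/A), site 42 (G/A), site 43 (C/A), site 45 (A/C).
p = 11/47 = 0.234043.
d = −0.75 · ln(1 − (4/3)·0.234043) = −0.75 · ln(0.687943) = −0.75 · (-0.374049) = 0.2805.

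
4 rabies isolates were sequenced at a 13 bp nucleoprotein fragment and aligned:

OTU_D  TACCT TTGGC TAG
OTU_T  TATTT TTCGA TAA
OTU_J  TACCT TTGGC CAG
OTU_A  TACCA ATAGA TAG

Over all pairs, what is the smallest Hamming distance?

Pairwise Hamming distances:
  OTU_D vs OTU_T: 5
  OTU_D vs OTU_J: 1
  OTU_D vs OTU_A: 4
  OTU_T vs OTU_J: 6
  OTU_T vs OTU_A: 6
  OTU_J vs OTU_A: 5
The smallest is 1, between OTU_D and OTU_J.

1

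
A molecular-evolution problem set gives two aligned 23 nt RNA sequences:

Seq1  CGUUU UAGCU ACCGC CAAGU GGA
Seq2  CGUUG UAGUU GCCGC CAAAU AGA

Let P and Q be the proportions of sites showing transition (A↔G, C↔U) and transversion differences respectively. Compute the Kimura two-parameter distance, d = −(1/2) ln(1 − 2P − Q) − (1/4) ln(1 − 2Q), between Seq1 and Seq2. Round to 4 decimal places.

0.2710

Differing sites — 5:U/G (Tv); 9:C/U (Ti); 11:A/G (Ti); 19:G/A (Ti); 21:G/A (Ti).
Of the 5 differences, 4 transitions and 1 transversion over 23 sites: P = 4/23 = 0.173913, Q = 1/23 = 0.043478.
d = −0.5·ln(0.608696) − 0.25·ln(0.913044) = −0.5·(-0.496436) − 0.25·(-0.090971) = 0.2710.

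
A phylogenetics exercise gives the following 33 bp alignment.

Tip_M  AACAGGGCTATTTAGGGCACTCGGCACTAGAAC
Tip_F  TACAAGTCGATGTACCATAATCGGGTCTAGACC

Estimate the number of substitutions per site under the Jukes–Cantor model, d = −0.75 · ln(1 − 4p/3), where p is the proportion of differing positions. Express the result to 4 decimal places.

0.5587

Differing sites — 1:A/T; 5:G/A; 7:G/T; 9:T/G; 12:T/G; 15:G/C; 16:G/C; 17:G/A; 18:C/T; 20:C/A; 25:C/G; 26:A/T; 32:A/C.
p = 13/33 = 0.393939.
d = −0.75 · ln(1 − (4/3)·0.393939) = −0.75 · ln(0.474748) = −0.75 · (-0.744971) = 0.5587.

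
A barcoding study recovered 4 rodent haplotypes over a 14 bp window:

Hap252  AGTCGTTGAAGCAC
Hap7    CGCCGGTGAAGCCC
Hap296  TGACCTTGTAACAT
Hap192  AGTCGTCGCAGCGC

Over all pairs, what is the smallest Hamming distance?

Pairwise Hamming distances:
  Hap252 vs Hap7: 4
  Hap252 vs Hap296: 6
  Hap252 vs Hap192: 3
  Hap7 vs Hap296: 8
  Hap7 vs Hap192: 6
  Hap296 vs Hap192: 8
The smallest is 3, between Hap252 and Hap192.

3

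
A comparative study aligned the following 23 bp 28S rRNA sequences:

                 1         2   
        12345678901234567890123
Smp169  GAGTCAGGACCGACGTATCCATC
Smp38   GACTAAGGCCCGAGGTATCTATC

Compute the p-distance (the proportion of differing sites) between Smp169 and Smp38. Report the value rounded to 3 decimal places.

Mismatches occur at site 3 (G→C), site 5 (C→A), site 9 (A→C), site 14 (C→G), site 20 (C→T).
There are 5 differences over 23 sites, so p = 5/23 = 0.217.

0.217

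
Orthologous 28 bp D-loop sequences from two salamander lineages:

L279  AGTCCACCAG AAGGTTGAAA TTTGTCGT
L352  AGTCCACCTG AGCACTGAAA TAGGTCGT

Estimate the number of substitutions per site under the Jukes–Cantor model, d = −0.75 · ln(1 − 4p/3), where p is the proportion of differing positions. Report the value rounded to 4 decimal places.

Mismatches occur at site 9 (A↔T), site 12 (A↔G), site 13 (G↔C), site 14 (G↔A), site 15 (T↔C), site 22 (T↔A), site 23 (T↔G).
p = 7/28 = 0.250000.
d = −0.75 · ln(1 − (4/3)·0.250000) = −0.75 · ln(0.666667) = −0.75 · (-0.405465) = 0.3041.

0.3041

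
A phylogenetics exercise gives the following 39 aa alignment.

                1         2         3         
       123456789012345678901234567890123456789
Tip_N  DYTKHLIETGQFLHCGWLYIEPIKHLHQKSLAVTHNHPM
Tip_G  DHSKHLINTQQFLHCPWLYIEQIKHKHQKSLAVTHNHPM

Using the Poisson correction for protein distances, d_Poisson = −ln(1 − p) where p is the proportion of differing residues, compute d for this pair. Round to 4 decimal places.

0.1978

The sequences differ at positions 2 (Y/H), 3 (T/S), 8 (E/N), 10 (G/Q), 16 (G/P), 22 (P/Q), 26 (L/K).
p = 7/39 = 0.179487.
d = −ln(1 − 0.179487) = −ln(0.820513) = 0.1978.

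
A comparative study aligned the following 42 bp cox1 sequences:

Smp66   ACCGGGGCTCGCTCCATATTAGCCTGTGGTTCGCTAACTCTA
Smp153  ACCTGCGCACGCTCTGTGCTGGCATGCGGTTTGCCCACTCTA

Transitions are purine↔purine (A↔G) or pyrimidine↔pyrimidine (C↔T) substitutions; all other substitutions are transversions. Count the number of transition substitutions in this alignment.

8

Differing sites — 4:G/T (Tv); 6:G/C (Tv); 9:T/A (Tv); 15:C/T (Ti); 16:A/G (Ti); 18:A/G (Ti); 19:T/C (Ti); 21:A/G (Ti); 24:C/A (Tv); 27:T/C (Ti); 32:C/T (Ti); 35:T/C (Ti); 36:A/C (Tv).
Of the 13 differences, 8 transitions and 5 transversions, so the answer is 8.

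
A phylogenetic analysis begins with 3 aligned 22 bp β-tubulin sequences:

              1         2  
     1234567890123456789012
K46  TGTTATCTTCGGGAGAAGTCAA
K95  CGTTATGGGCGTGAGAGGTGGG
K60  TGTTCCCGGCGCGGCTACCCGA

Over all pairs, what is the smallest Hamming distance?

Pairwise Hamming distances:
  K46 vs K95: 9
  K46 vs K60: 11
  K95 vs K60: 13
The smallest is 9, between K46 and K95.

9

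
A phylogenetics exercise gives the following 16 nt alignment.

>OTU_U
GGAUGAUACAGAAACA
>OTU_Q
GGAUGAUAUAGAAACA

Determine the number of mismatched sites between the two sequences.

The sequences differ at position 9 (C/U).
That gives 1 mismatch out of 16 aligned sites, so the Hamming distance is 1.

1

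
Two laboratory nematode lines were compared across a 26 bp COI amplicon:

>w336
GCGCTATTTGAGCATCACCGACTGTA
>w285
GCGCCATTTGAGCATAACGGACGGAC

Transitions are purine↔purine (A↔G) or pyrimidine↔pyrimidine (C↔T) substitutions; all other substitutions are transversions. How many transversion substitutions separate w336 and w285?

Mismatches occur at site 5 (T→C, transition), site 16 (C→A, transversion), site 19 (C→G, transversion), site 23 (T→G, transversion), site 25 (T→A, transversion), site 26 (A→C, transversion).
Of the 6 differences, 1 transition and 5 transversions, so the answer is 5.

5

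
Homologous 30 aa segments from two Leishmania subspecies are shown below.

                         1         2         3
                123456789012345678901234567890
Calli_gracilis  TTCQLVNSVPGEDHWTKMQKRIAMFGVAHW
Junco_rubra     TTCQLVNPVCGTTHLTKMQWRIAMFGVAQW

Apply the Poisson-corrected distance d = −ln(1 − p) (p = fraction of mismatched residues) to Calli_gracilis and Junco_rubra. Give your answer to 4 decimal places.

Mismatches occur at site 8 (S↔P), site 10 (P↔C), site 12 (E↔T), site 13 (D↔T), site 15 (W↔L), site 20 (K↔W), site 29 (H↔Q).
p = 7/30 = 0.233333.
d = −ln(1 − 0.233333) = −ln(0.766667) = 0.2657.

0.2657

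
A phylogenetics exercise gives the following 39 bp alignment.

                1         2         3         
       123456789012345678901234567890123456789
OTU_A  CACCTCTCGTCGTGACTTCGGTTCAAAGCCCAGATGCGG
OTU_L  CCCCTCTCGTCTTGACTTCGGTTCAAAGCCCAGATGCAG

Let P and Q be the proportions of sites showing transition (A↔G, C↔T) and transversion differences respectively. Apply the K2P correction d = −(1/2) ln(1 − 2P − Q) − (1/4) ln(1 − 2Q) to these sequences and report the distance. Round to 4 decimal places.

0.0812

Differing sites — 2:A/C (Tv); 12:G/T (Tv); 38:G/A (Ti).
Of the 3 differences, 1 transition and 2 transversions over 39 sites: P = 1/39 = 0.025641, Q = 2/39 = 0.051282.
d = −0.5·ln(0.897436) − 0.25·ln(0.897436) = −0.5·(-0.108213) − 0.25·(-0.108213) = 0.0812.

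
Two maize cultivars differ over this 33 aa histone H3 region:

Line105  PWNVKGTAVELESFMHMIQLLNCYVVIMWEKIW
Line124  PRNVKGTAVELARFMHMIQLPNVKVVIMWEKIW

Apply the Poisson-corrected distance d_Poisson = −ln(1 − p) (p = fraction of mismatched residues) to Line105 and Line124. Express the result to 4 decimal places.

Mismatches occur at site 2 (W↔R), site 12 (E↔A), site 13 (S↔R), site 21 (L↔P), site 23 (C↔V), site 24 (Y↔K).
p = 6/33 = 0.181818.
d = −ln(1 − 0.181818) = −ln(0.818182) = 0.2007.

0.2007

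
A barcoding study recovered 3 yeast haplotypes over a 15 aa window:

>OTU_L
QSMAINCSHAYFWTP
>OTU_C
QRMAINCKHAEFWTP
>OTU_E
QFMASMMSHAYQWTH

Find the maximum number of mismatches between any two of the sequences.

8

Pairwise Hamming distances:
  OTU_L vs OTU_C: 3
  OTU_L vs OTU_E: 6
  OTU_C vs OTU_E: 8
The largest is 8, between OTU_C and OTU_E.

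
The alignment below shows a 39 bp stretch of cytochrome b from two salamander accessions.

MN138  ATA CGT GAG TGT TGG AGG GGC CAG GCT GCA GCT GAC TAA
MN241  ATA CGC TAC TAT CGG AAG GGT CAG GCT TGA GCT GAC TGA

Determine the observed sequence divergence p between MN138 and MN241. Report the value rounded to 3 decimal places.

The sequences differ at positions 6 (T/C), 7 (G/T), 9 (G/C), 11 (G/A), 13 (T/C), 17 (G/A), 21 (C/T), 28 (G/T), 29 (C/G), 38 (A/G).
There are 10 differences over 39 sites, so p = 10/39 = 0.256.

0.256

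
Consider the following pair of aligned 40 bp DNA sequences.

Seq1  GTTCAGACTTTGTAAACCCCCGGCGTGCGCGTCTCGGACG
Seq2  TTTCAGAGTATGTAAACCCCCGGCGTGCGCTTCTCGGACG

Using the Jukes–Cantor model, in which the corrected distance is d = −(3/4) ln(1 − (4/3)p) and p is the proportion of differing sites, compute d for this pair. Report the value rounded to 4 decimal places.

Mismatches occur at site 1 (G/T), site 8 (C/G), site 10 (T/A), site 31 (G/T).
p = 4/40 = 0.100000.
d = −0.75 · ln(1 − (4/3)·0.100000) = −0.75 · ln(0.866667) = −0.75 · (-0.143100) = 0.1073.

0.1073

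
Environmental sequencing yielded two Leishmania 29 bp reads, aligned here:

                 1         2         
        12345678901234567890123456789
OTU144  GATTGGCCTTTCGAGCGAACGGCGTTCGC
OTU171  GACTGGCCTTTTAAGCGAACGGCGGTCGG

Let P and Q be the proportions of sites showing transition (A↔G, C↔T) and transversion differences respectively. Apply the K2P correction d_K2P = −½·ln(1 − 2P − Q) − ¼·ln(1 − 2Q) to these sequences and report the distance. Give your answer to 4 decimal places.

The sequences differ at positions 3 (T/C, transition), 12 (C/T, transition), 13 (G/A, transition), 25 (T/G, transversion), 29 (C/G, transversion).
Of the 5 differences, 3 transitions and 2 transversions over 29 sites: P = 3/29 = 0.103448, Q = 2/29 = 0.068966.
d = −0.5·ln(0.724138) − 0.25·ln(0.862068) = −0.5·(-0.322773) − 0.25·(-0.148421) = 0.1985.

0.1985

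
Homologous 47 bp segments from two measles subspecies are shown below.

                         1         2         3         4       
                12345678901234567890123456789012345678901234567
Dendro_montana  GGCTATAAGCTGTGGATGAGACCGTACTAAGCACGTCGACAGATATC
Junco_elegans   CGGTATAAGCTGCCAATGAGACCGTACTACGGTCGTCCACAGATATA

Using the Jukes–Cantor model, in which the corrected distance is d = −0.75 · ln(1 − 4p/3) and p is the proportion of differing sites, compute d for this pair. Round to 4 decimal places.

0.2502

Differing sites — 1:G/C; 3:C/G; 13:T/C; 14:G/C; 15:G/A; 30:A/C; 32:C/G; 33:A/T; 38:G/C; 47:C/A.
p = 10/47 = 0.212766.
d = −0.75 · ln(1 − (4/3)·0.212766) = −0.75 · ln(0.716312) = −0.75 · (-0.333639) = 0.2502.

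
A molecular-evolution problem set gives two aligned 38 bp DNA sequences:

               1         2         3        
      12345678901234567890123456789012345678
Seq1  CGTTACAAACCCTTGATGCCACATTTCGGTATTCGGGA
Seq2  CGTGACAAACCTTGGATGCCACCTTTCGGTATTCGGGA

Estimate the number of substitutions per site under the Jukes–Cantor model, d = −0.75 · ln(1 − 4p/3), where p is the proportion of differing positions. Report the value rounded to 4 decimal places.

Differing sites — 4:T/G; 12:C/T; 14:T/G; 23:A/C.
p = 4/38 = 0.105263.
d = −0.75 · ln(1 − (4/3)·0.105263) = −0.75 · ln(0.859649) = −0.75 · (-0.151231) = 0.1134.

0.1134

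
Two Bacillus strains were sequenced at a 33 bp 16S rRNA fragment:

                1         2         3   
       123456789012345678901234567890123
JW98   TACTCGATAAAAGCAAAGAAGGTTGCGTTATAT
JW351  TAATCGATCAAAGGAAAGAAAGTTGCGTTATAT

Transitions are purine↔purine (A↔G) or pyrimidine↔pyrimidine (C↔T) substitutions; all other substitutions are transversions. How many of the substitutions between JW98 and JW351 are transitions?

1

Mismatches occur at site 3 (C↔A, transversion), site 9 (A↔C, transversion), site 14 (C↔G, transversion), site 21 (G↔A, transition).
Of the 4 differences, 1 transition and 3 transversions, so the answer is 1.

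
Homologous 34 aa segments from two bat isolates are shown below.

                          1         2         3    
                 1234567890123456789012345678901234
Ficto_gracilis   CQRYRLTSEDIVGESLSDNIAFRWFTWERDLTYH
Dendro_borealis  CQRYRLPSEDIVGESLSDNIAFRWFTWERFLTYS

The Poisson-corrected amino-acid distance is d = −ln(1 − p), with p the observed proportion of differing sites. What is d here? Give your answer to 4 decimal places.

0.0924

Differing sites — 7:T/P; 30:D/F; 34:H/S.
p = 3/34 = 0.088235.
d = −ln(1 − 0.088235) = −ln(0.911765) = 0.0924.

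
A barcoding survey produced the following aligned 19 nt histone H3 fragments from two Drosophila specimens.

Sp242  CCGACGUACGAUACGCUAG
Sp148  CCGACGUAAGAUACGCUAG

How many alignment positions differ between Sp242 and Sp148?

1

The sequences differ at position 9 (C/A).
That gives 1 mismatch out of 19 aligned sites, so the Hamming distance is 1.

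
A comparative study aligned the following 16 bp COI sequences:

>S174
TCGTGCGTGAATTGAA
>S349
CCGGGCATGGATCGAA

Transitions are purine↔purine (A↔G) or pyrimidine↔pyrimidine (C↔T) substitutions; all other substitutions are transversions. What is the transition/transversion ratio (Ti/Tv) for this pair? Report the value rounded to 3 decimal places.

Mismatches occur at site 1 (T↔C, transition), site 4 (T↔G, transversion), site 7 (G↔A, transition), site 10 (A↔G, transition), site 13 (T↔C, transition).
Of the 5 differences, 4 transitions and 1 transversion, so Ti/Tv = 4/1 = 4.000.

4.000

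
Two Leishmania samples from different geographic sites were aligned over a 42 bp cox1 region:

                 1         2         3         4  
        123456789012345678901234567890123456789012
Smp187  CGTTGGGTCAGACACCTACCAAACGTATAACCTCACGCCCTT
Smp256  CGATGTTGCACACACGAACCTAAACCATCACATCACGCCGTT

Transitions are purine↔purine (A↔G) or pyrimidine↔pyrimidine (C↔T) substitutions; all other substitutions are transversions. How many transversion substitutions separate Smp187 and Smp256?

The sequences differ at positions 3 (T/A, transversion), 6 (G/T, transversion), 7 (G/T, transversion), 8 (T/G, transversion), 11 (G/C, transversion), 16 (C/G, transversion), 17 (T/A, transversion), 21 (A/T, transversion), 24 (C/A, transversion), 25 (G/C, transversion), 26 (T/C, transition), 29 (A/C, transversion), 32 (C/A, transversion), 40 (C/G, transversion).
Of the 14 differences, 1 transition and 13 transversions, so the answer is 13.

13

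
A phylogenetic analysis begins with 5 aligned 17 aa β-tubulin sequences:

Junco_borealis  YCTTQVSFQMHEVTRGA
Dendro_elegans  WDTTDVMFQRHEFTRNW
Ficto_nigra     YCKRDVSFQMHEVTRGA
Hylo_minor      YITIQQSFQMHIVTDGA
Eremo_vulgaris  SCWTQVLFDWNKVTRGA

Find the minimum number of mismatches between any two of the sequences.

Pairwise Hamming distances:
  Junco_borealis vs Dendro_elegans: 8
  Junco_borealis vs Ficto_nigra: 3
  Junco_borealis vs Hylo_minor: 5
  Junco_borealis vs Eremo_vulgaris: 7
  Dendro_elegans vs Ficto_nigra: 9
  Dendro_elegans vs Hylo_minor: 12
  Dendro_elegans vs Eremo_vulgaris: 12
  Ficto_nigra vs Hylo_minor: 7
  Ficto_nigra vs Eremo_vulgaris: 9
  Hylo_minor vs Eremo_vulgaris: 11
The smallest is 3, between Junco_borealis and Ficto_nigra.

3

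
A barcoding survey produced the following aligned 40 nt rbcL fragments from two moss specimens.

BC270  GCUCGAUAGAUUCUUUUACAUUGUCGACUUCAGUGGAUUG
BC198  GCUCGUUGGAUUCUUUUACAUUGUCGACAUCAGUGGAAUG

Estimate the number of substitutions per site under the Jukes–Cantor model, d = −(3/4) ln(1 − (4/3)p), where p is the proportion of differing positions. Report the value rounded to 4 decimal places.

Mismatches occur at site 6 (A/U), site 8 (A/G), site 29 (U/A), site 38 (U/A).
p = 4/40 = 0.100000.
d = −0.75 · ln(1 − (4/3)·0.100000) = −0.75 · ln(0.866667) = −0.75 · (-0.143100) = 0.1073.

0.1073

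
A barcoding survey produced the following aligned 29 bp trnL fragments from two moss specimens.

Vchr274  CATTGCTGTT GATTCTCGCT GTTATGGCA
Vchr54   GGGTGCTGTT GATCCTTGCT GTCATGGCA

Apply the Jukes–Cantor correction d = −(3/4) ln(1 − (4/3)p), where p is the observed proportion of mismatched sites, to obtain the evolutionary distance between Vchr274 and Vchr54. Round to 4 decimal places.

0.2421

Differing sites — 1:C/G; 2:A/G; 3:T/G; 14:T/C; 17:C/T; 23:T/C.
p = 6/29 = 0.206897.
d = −0.75 · ln(1 − (4/3)·0.206897) = −0.75 · ln(0.724137) = −0.75 · (-0.322775) = 0.2421.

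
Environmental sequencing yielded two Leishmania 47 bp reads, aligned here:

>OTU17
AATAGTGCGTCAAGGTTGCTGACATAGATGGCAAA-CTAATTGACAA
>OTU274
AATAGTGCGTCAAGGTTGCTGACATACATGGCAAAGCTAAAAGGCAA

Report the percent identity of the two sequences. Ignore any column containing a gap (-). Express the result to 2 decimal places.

Excluding the 1 gap column leaves 46 comparable sites.
The sequences differ at positions 27 (G/C), 41 (T/A), 42 (T/A), 44 (A/G).
42 of the 46 comparable sites match, so the percent identity is 42/46 × 100 = 91.30%.

91.30%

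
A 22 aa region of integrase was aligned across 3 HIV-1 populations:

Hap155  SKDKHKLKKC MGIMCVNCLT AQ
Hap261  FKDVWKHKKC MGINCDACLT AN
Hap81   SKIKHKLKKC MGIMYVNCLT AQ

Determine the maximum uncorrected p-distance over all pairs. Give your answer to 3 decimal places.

Pairwise Hamming distances:
  Hap155 vs Hap261: 8
  Hap155 vs Hap81: 2
  Hap261 vs Hap81: 10
The largest is 10 mismatches, between Hap261 and Hap81; p = 10/22 = 0.455.

0.455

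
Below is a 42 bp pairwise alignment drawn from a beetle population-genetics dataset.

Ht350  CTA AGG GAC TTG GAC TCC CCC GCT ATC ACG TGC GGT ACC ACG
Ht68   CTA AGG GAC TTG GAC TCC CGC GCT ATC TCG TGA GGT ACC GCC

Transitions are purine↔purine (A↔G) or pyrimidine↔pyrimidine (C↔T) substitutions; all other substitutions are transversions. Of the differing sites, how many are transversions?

Mismatches occur at site 20 (C↔G, transversion), site 28 (A↔T, transversion), site 33 (C↔A, transversion), site 40 (A↔G, transition), site 42 (G↔C, transversion).
Of the 5 differences, 1 transition and 4 transversions, so the answer is 4.

4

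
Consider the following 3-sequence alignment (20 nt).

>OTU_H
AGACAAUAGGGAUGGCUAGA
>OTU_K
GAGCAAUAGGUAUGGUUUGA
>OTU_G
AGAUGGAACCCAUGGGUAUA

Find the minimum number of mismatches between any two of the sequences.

Pairwise Hamming distances:
  OTU_H vs OTU_K: 6
  OTU_H vs OTU_G: 9
  OTU_K vs OTU_G: 13
The smallest is 6, between OTU_H and OTU_K.

6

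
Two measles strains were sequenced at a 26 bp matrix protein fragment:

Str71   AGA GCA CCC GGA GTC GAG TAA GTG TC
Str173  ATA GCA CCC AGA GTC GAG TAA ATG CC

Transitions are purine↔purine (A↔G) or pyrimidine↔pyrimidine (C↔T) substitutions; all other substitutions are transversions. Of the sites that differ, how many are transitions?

3

The sequences differ at positions 2 (G/T, transversion), 10 (G/A, transition), 22 (G/A, transition), 25 (T/C, transition).
Of the 4 differences, 3 transitions and 1 transversion, so the answer is 3.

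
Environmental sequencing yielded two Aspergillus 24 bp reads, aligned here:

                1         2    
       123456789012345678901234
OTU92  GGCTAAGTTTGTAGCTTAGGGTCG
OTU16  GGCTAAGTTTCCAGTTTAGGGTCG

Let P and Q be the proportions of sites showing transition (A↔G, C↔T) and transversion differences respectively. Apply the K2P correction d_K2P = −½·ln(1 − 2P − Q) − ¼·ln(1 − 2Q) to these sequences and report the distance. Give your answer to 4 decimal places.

Mismatches occur at site 11 (G/C, transversion), site 12 (T/C, transition), site 15 (C/T, transition).
Of the 3 differences, 2 transitions and 1 transversion over 24 sites: P = 2/24 = 0.083333, Q = 1/24 = 0.041667.
d = −0.5·ln(0.791667) − 0.25·ln(0.916666) = −0.5·(-0.233614) − 0.25·(-0.087012) = 0.1386.

0.1386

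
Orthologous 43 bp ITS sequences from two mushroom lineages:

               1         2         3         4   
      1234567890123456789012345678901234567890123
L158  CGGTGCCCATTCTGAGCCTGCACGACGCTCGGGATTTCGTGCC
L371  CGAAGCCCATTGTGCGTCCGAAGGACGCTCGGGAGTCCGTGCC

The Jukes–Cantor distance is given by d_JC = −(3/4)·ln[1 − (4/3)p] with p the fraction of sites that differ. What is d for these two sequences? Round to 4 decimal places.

0.2784

Differing sites — 3:G/A; 4:T/A; 12:C/G; 15:A/C; 17:C/T; 19:T/C; 21:C/A; 23:C/G; 35:T/G; 37:T/C.
p = 10/43 = 0.232558.
d = −0.75 · ln(1 − (4/3)·0.232558) = −0.75 · ln(0.689923) = −0.75 · (-0.371175) = 0.2784.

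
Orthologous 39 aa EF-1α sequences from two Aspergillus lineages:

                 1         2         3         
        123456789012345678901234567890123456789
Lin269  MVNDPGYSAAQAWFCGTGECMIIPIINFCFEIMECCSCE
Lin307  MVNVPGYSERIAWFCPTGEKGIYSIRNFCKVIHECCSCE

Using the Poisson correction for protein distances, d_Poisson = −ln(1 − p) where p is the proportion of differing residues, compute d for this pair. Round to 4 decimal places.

0.4055

The sequences differ at positions 4 (D/V), 9 (A/E), 10 (A/R), 11 (Q/I), 16 (G/P), 20 (C/K), 21 (M/G), 23 (I/Y), 24 (P/S), 26 (I/R), 30 (F/K), 31 (E/V), 33 (M/H).
p = 13/39 = 0.333333.
d = −ln(1 − 0.333333) = −ln(0.666667) = 0.4055.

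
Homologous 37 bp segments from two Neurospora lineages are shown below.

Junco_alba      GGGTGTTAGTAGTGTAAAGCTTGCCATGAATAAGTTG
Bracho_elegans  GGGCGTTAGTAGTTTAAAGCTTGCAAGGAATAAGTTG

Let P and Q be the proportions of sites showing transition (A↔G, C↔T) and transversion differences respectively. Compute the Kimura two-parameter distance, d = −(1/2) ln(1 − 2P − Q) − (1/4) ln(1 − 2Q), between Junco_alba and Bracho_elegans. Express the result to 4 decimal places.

The sequences differ at positions 4 (T/C, transition), 14 (G/T, transversion), 25 (C/A, transversion), 27 (T/G, transversion).
Of the 4 differences, 1 transition and 3 transversions over 37 sites: P = 1/37 = 0.027027, Q = 3/37 = 0.081081.
d = −0.5·ln(0.864865) − 0.25·ln(0.837838) = −0.5·(-0.145182) − 0.25·(-0.176931) = 0.1168.

0.1168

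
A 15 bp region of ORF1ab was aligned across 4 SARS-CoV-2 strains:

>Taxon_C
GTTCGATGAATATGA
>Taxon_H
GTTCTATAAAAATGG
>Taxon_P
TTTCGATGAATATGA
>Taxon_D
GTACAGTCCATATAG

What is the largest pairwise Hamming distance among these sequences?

Pairwise Hamming distances:
  Taxon_C vs Taxon_H: 4
  Taxon_C vs Taxon_P: 1
  Taxon_C vs Taxon_D: 7
  Taxon_H vs Taxon_P: 5
  Taxon_H vs Taxon_D: 7
  Taxon_P vs Taxon_D: 8
The largest is 8, between Taxon_P and Taxon_D.

8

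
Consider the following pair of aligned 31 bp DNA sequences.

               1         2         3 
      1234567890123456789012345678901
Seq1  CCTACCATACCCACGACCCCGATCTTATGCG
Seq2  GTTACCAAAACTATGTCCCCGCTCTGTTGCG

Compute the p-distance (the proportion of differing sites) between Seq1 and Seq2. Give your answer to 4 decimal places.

The sequences differ at positions 1 (C/G), 2 (C/T), 8 (T/A), 10 (C/A), 12 (C/T), 14 (C/T), 16 (A/T), 22 (A/C), 26 (T/G), 27 (A/T).
There are 10 differences over 31 sites, so p = 10/31 = 0.3226.

0.3226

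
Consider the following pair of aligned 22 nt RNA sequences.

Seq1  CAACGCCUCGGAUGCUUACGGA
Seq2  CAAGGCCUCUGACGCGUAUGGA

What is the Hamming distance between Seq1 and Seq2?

5

Mismatches occur at site 4 (C/G), site 10 (G/U), site 13 (U/C), site 16 (U/G), site 19 (C/U).
That gives 5 mismatches out of 22 aligned sites, so the Hamming distance is 5.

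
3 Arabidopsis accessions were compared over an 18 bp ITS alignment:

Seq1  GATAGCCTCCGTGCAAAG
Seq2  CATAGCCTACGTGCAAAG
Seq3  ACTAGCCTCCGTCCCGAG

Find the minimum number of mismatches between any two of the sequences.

Pairwise Hamming distances:
  Seq1 vs Seq2: 2
  Seq1 vs Seq3: 5
  Seq2 vs Seq3: 6
The smallest is 2, between Seq1 and Seq2.

2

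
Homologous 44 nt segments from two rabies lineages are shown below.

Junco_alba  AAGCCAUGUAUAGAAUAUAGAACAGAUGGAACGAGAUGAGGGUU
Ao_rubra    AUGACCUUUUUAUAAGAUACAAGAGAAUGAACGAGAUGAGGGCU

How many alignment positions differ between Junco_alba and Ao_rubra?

12

Mismatches occur at site 2 (A↔U), site 4 (C↔A), site 6 (A↔C), site 8 (G↔U), site 10 (A↔U), site 13 (G↔U), site 16 (U↔G), site 20 (G↔C), site 23 (C↔G), site 27 (U↔A), site 28 (G↔U), site 43 (U↔C).
That gives 12 mismatches out of 44 aligned sites, so the Hamming distance is 12.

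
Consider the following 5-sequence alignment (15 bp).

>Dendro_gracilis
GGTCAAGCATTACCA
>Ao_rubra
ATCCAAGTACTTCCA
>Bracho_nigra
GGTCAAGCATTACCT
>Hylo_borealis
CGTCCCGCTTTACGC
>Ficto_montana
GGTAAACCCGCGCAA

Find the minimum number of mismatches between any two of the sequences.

Pairwise Hamming distances:
  Dendro_gracilis vs Ao_rubra: 6
  Dendro_gracilis vs Bracho_nigra: 1
  Dendro_gracilis vs Hylo_borealis: 6
  Dendro_gracilis vs Ficto_montana: 7
  Ao_rubra vs Bracho_nigra: 7
  Ao_rubra vs Hylo_borealis: 11
  Ao_rubra vs Ficto_montana: 11
  Bracho_nigra vs Hylo_borealis: 6
  Bracho_nigra vs Ficto_montana: 8
  Hylo_borealis vs Ficto_montana: 11
The smallest is 1, between Dendro_gracilis and Bracho_nigra.

1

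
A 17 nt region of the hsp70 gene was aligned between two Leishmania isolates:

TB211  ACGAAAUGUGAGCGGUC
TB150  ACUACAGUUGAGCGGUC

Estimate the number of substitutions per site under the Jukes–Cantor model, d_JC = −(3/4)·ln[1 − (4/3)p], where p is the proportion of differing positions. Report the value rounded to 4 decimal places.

0.2824

The sequences differ at positions 3 (G/U), 5 (A/C), 7 (U/G), 8 (G/U).
p = 4/17 = 0.235294.
d = −0.75 · ln(1 − (4/3)·0.235294) = −0.75 · ln(0.686275) = −0.75 · (-0.376477) = 0.2824.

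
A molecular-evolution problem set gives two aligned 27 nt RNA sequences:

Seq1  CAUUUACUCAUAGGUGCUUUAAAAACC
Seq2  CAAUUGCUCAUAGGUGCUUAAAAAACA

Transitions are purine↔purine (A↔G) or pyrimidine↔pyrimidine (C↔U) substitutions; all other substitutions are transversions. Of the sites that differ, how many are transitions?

Mismatches occur at site 3 (U↔A, transversion), site 6 (A↔G, transition), site 20 (U↔A, transversion), site 27 (C↔A, transversion).
Of the 4 differences, 1 transition and 3 transversions, so the answer is 1.

1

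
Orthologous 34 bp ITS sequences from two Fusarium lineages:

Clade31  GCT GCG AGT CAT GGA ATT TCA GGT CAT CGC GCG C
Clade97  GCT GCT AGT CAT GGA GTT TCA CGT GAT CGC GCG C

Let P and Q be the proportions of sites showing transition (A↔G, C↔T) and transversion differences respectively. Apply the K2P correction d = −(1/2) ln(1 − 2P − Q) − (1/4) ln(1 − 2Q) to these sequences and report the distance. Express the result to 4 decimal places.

0.1281

Mismatches occur at site 6 (G→T, transversion), site 16 (A→G, transition), site 22 (G→C, transversion), site 25 (C→G, transversion).
Of the 4 differences, 1 transition and 3 transversions over 34 sites: P = 1/34 = 0.029412, Q = 3/34 = 0.088235.
d = −0.5·ln(0.852941) − 0.25·ln(0.823530) = −0.5·(-0.159065) − 0.25·(-0.194155) = 0.1281.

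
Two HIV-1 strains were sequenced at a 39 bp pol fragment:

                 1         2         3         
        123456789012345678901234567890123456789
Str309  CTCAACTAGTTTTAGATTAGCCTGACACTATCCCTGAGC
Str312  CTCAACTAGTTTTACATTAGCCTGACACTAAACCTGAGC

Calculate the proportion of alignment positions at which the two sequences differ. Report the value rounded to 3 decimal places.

The sequences differ at positions 15 (G/C), 31 (T/A), 32 (C/A).
There are 3 differences over 39 sites, so p = 3/39 = 0.077.

0.077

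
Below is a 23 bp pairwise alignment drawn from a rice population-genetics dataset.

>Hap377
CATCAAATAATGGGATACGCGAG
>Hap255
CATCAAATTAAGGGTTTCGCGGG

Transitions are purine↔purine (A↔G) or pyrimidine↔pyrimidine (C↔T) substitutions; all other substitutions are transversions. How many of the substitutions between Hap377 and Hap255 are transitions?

The sequences differ at positions 9 (A/T, transversion), 11 (T/A, transversion), 15 (A/T, transversion), 17 (A/T, transversion), 22 (A/G, transition).
Of the 5 differences, 1 transition and 4 transversions, so the answer is 1.

1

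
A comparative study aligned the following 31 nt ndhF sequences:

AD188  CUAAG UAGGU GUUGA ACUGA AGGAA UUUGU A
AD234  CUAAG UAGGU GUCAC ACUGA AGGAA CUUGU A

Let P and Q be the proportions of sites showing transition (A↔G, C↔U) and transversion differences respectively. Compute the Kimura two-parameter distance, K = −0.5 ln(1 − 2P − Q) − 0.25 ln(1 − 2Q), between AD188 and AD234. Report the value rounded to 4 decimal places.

Differing sites — 13:U/C (Ti); 14:G/A (Ti); 15:A/C (Tv); 26:U/C (Ti).
Of the 4 differences, 3 transitions and 1 transversion over 31 sites: P = 3/31 = 0.096774, Q = 1/31 = 0.032258.
d = −0.5·ln(0.774194) − 0.25·ln(0.935484) = −0.5·(-0.255933) − 0.25·(-0.066691) = 0.1446.

0.1446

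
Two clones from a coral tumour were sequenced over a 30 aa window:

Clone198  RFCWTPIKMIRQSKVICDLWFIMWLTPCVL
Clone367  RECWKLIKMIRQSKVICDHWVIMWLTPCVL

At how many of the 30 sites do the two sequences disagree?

5

Differing sites — 2:F/E; 5:T/K; 6:P/L; 19:L/H; 21:F/V.
That gives 5 mismatches out of 30 aligned sites, so the Hamming distance is 5.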